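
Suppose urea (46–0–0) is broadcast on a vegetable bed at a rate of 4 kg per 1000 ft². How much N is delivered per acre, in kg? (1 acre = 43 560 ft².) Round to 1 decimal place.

nitrogen per 1000 ft² = 4 × 46% = 1.84 kg.
Convert to per acre: 1.84 × 43.56 = 80.1504 kg.

80.2 kg N per acre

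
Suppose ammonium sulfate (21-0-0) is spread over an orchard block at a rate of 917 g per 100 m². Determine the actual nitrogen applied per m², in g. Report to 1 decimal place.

nitrogen per 100 m² = 917 × 21% = 192.57 g.
Convert to per m²: 192.57 × 0.01 = 1.9257 g.

1.9 g N per sq m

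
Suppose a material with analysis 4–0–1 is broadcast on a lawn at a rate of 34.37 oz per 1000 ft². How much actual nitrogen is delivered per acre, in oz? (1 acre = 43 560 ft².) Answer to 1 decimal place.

59.9 oz N per acre

nitrogen per 1000 ft² = 34.37 × 4% = 1.3748 oz.
Convert to per acre: 1.3748 × 43.56 = 59.8863 oz.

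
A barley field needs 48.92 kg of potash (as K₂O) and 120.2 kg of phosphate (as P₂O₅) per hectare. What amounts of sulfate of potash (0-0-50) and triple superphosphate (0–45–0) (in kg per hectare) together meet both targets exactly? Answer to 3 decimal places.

97.840 kg sulfate of potash, 267.111 kg triple superphosphate

With a, b = kg per hectare of sulfate of potash and triple superphosphate:
K₂O: 0.5·a + 0·b = 48.92
P₂O₅: 0·a + 0.45·b = 120.2
Solving simultaneously: a = 97.84, b = 267.1111.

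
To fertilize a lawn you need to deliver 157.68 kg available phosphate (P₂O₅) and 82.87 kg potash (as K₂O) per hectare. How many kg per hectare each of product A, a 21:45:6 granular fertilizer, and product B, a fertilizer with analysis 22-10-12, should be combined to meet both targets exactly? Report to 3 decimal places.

221.554 kg product A, 579.806 kg product B

Per-hectare balance (a = product A, b = product B):
P₂O₅: 0.45·a + 0.1·b = 157.68
K₂O: 0.06·a + 0.12·b = 82.87
Solving simultaneously: a = 221.5542, b = 579.8063.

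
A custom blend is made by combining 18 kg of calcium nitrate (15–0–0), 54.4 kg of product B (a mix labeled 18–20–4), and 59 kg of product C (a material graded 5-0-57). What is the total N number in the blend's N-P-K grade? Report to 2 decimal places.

Total mass = 18 + 54.4 + 59 = 131.4 kg.
N mass = 15%×18 + 18%×54.4 + 5%×59 = 15.442 kg.
% N = 15.442 / 131.4 = 11.7519%.

11.75% N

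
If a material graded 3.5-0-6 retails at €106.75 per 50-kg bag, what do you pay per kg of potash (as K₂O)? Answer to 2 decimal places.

K₂O in bag = 50 × 6% = 3 kg.
Cost per kg K₂O = €106.75 / 3 = €35.5833.

€35.58 per kg K₂O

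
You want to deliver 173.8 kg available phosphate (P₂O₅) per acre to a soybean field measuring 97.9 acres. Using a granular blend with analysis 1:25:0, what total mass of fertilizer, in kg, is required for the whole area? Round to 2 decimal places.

Product per acre = 173.8 / 25% = 695.2 kg.
Total product = 695.2 × 97.9 = 68060.08 kg.

68060.08 kg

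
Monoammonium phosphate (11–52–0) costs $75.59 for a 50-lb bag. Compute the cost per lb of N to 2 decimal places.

$13.74 per lb N

N in bag = 50 × 11% = 5.5 lb.
Cost per lb N = $75.59 / 5.5 = $13.7436.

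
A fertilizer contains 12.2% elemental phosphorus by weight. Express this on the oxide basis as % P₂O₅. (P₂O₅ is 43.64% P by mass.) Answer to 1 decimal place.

28.0% P₂O₅

%P₂O₅ = 12.2 / 0.4364 = 27.956%.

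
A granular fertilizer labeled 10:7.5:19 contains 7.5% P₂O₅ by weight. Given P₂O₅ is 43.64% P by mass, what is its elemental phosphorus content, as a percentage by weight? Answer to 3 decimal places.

%P = 7.5 × 0.4364 = 3.273%.

3.273% P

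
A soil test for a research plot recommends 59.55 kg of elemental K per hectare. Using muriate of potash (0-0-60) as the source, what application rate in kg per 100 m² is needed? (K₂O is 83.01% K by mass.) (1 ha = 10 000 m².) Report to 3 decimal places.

As K₂O: 59.55 / 0.8301 = 71.7383 kg per hectare.
Product per hectare = 71.7383 / 60% = 119.564 kg.
Convert to per 100 m²: 119.564 × 0.01 = 1.19564 kg.

1.196 kg of product per hundred sq m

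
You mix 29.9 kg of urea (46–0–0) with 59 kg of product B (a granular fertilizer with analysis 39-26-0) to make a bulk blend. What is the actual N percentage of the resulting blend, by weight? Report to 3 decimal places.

41.354% N

Total mass = 29.9 + 59 = 88.9 kg.
N mass = 46%×29.9 + 39%×59 = 36.764 kg.
% N = 36.764 / 88.9 = 41.3543%.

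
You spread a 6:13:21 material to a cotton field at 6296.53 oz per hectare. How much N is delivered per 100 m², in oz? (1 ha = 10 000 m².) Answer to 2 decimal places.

nitrogen per hectare = 6296.53 × 6% = 377.792 oz.
Convert to per 100 m²: 377.792 × 0.01 = 3.77792 oz.

3.78 oz N per hundred sq m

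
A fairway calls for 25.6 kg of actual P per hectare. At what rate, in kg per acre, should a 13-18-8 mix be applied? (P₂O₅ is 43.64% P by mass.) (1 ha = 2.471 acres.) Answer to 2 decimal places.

As P₂O₅: 25.6 / 0.4364 = 58.6618 kg per hectare.
Product per hectare = 58.6618 / 18% = 325.899 kg.
Convert to per acre: 325.899 × 0.404694 = 131.889 kg.

131.89 kg of product per acre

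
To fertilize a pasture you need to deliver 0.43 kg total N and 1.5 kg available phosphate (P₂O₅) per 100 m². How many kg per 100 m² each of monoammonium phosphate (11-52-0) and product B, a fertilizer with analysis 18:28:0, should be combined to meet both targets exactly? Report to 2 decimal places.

Per-100 m² balance (a = monoammonium phosphate, b = product B):
N: 0.11·a + 0.18·b = 0.43
P₂O₅: 0.52·a + 0.28·b = 1.5
Solving simultaneously: a = 2.38217, b = 0.933121.

2.38 kg monoammonium phosphate, 0.93 kg product B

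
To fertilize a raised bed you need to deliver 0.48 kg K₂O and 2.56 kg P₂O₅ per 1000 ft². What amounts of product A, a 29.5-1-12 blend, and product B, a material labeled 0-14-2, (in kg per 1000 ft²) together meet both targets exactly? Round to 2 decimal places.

Per-1000 ft² balance (a = product A, b = product B):
K₂O: 0.12·a + 0.02·b = 0.48
P₂O₅: 0.01·a + 0.14·b = 2.56
From row1: a = (0.48 − 0.02·b) / 0.12.
Into row2: 0.01·(0.48 − 0.02·b)/0.12 + 0.14·b = 2.56 → b = 18.2169, a = 0.963855.

0.96 kg product A, 18.22 kg product B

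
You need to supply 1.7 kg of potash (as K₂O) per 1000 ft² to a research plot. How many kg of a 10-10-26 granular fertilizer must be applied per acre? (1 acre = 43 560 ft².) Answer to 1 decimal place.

Product per 1000 ft² = 1.7 / 26% = 6.53846 kg.
Convert to per acre: 6.53846 × 43.56 = 284.815 kg.

284.8 kg of product per acre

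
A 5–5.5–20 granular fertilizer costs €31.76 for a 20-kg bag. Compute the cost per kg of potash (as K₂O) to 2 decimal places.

K₂O in bag = 20 × 20% = 4 kg.
Cost per kg K₂O = €31.76 / 4 = €7.9400.

€7.94 per kg K₂O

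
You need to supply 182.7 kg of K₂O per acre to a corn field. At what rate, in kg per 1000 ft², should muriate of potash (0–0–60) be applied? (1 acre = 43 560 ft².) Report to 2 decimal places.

Product per acre = 182.7 / 60% = 304.5 kg.
Convert to per 1000 ft²: 304.5 × 0.0229568 = 6.99036 kg.

6.99 kg of product per thousand sq ft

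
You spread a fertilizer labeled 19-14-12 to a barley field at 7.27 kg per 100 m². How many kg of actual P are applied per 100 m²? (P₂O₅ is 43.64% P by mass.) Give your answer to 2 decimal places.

P₂O₅ per 100 m² = 7.27 × 14% = 1.0178 kg.
Elemental P = 1.0178 × 0.4364 = 0.444168 kg per 100 m².

0.44 kg P per hundred sq m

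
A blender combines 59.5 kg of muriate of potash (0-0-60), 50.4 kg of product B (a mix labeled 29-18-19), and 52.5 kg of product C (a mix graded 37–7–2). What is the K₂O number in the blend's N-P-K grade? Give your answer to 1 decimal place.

28.5% K₂O

Total mass = 59.5 + 50.4 + 52.5 = 162.4 kg.
K₂O mass = 60%×59.5 + 19%×50.4 + 2%×52.5 = 46.326 kg.
% K₂O = 46.326 / 162.4 = 28.5259%.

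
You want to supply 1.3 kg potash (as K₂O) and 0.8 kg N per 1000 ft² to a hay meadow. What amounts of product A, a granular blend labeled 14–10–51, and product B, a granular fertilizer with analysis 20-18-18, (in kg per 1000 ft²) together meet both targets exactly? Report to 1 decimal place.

Let a = kg of product A, b = kg of product B (per 1000 ft²).
K₂O: 0.51·a + 0.18·b = 1.3
N: 0.14·a + 0.2·b = 0.8
Eliminate b: (row1) − 0.18/0.2·(row2) → 0.384·a = 0.58, so a = 1.51042.
Then b = (0.8 − 0.14·1.51042) / 0.2 = 2.94271.

1.5 kg product A, 2.9 kg product B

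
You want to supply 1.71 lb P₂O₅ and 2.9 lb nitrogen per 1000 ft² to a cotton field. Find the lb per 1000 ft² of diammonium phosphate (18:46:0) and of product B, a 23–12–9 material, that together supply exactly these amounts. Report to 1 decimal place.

0.5 lb diammonium phosphate, 12.2 lb product B

Let a = lb of diammonium phosphate, b = lb of product B (per 1000 ft²).
P₂O₅: 0.46·a + 0.12·b = 1.71
N: 0.18·a + 0.23·b = 2.9
Eliminate b: (row1) − 0.12/0.23·(row2) → 0.366087·a = 0.196957, so a = 0.538005.
Then b = (2.9 − 0.18·0.538005) / 0.23 = 12.1876.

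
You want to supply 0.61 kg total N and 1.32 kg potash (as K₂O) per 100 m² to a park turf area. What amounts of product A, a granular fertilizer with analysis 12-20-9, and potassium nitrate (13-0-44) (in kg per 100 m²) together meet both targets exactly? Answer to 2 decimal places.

Per-100 m² balance (a = product A, b = potassium nitrate):
N: 0.12·a + 0.13·b = 0.61
K₂O: 0.09·a + 0.44·b = 1.32
Eliminate a: (row1) − 0.12/0.09·(row2) → -0.456667·b = -1.15, so b = 2.51825.
Back-substitute: a = (0.61 − 0.13·2.51825) / 0.12 = 2.35523.

2.36 kg product A, 2.52 kg potassium nitrate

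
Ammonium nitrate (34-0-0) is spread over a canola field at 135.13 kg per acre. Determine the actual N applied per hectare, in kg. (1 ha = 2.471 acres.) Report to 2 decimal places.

nitrogen per acre = 135.13 × 34% = 45.9442 kg.
Convert to per hectare: 45.9442 × 2.471 = 113.528 kg.

113.53 kg N per hectare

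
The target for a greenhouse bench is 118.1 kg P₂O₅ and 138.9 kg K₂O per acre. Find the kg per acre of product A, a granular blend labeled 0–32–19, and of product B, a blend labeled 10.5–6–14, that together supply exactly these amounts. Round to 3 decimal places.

245.509 kg product A, 658.952 kg product B

Let a = kg of product A, b = kg of product B (per acre).
P₂O₅: 0.32·a + 0.06·b = 118.1
K₂O: 0.19·a + 0.14·b = 138.9
Solving simultaneously: a = 245.50898, b = 658.9521.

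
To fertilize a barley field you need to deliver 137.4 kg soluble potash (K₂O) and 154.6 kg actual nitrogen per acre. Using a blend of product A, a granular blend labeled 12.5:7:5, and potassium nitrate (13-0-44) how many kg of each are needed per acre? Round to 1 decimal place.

1034.3 kg product A, 194.7 kg potassium nitrate

Per-acre balance (a = product A, b = potassium nitrate):
K₂O: 0.05·a + 0.44·b = 137.4
N: 0.125·a + 0.13·b = 154.6
Eliminate b: (row1) − 0.44/0.13·(row2) → -0.373077·a = -385.862, so a = 1034.27.
Then b = (154.6 − 0.125·1034.27) / 0.13 = 194.742.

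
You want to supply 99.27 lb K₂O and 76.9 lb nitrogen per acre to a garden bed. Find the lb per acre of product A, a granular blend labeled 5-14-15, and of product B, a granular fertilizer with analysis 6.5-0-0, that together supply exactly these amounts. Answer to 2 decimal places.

661.80 lb product A, 674.00 lb product B

With a, b = lb per acre of product A and product B:
K₂O: 0.15·a + 0·b = 99.27
N: 0.05·a + 0.065·b = 76.9
Solving simultaneously: a = 661.8, b = 674.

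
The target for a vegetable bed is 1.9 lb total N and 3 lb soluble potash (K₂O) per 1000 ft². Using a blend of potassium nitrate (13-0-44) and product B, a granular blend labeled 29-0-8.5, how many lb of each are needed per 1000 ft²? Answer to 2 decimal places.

6.08 lb potassium nitrate, 3.83 lb product B

Per-1000 ft² balance (a = potassium nitrate, b = product B):
N: 0.13·a + 0.29·b = 1.9
K₂O: 0.44·a + 0.085·b = 3
Eliminate b: (row1) − 0.29/0.085·(row2) → -1.37118·a = -8.33529, so a = 6.07894.
Then b = (3 − 0.44·6.07894) / 0.085 = 3.82668.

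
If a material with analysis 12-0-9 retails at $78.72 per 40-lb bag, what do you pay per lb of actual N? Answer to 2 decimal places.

N in bag = 40 × 12% = 4.8 lb.
Cost per lb N = $78.72 / 4.8 = $16.4000.

$16.40 per lb N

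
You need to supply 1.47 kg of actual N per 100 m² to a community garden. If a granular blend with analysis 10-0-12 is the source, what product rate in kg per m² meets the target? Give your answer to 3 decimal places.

Product per 100 m² = 1.47 / 10% = 14.7 kg.
Convert to per m²: 14.7 × 0.01 = 0.147 kg.

0.147 kg of product per sq m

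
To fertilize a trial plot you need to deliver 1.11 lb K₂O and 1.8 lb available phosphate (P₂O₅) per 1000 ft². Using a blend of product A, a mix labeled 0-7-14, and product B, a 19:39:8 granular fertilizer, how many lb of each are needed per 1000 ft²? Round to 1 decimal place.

5.9 lb product A, 3.6 lb product B

Let a = lb of product A, b = lb of product B (per 1000 ft²).
K₂O: 0.14·a + 0.08·b = 1.11
P₂O₅: 0.07·a + 0.39·b = 1.8
From row1: a = (1.11 − 0.08·b) / 0.14.
Into row2: 0.07·(1.11 − 0.08·b)/0.14 + 0.39·b = 1.8 → b = 3.55714, a = 5.89592.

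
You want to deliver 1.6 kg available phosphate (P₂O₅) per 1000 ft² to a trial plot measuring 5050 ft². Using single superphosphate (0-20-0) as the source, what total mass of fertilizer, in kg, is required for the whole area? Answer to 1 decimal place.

Product per 1000 ft² = 1.6 / 20% = 8 kg.
Total product = 8 × 5050 / 1000 = 40.4 kg.

40.4 kg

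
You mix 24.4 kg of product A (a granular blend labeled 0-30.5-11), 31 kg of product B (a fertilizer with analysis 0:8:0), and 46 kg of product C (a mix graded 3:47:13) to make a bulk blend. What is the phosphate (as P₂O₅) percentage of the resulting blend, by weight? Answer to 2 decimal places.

Total mass = 24.4 + 31 + 46 = 101.4 kg.
P₂O₅ mass = 30.5%×24.4 + 8%×31 + 47%×46 = 31.542 kg.
% P₂O₅ = 31.542 / 101.4 = 31.1065%.

31.11% P₂O₅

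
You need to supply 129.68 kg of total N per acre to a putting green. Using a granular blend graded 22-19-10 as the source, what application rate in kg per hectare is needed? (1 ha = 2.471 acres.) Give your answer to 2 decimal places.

Product per acre = 129.68 / 22% = 589.455 kg.
Convert to per hectare: 589.455 × 2.471 = 1456.542 kg.

1456.54 kg of product per hectare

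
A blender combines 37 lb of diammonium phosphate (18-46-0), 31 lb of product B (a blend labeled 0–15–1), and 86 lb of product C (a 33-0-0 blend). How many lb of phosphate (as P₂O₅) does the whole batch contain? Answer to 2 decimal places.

21.67 lb P₂O₅

P₂O₅ mass = 46%×37 + 15%×31 + 0%×86 = 21.67 lb.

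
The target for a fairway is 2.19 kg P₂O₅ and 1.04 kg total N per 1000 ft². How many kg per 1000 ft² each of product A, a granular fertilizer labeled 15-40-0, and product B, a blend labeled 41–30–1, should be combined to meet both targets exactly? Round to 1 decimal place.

Per-1000 ft² balance (a = product A, b = product B):
P₂O₅: 0.4·a + 0.3·b = 2.19
N: 0.15·a + 0.41·b = 1.04
Eliminate a: (row1) − 0.4/0.15·(row2) → -0.793333·b = -0.583333, so b = 0.735294.
Back-substitute: a = (2.19 − 0.3·0.735294) / 0.4 = 4.92353.

4.9 kg product A, 0.7 kg product B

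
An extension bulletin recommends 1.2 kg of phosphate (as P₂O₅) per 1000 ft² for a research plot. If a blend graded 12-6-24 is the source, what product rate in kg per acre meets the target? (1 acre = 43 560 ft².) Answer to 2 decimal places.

Product per 1000 ft² = 1.2 / 6% = 20 kg.
Convert to per acre: 20 × 43.56 = 871.2 kg.

871.20 kg of product per acre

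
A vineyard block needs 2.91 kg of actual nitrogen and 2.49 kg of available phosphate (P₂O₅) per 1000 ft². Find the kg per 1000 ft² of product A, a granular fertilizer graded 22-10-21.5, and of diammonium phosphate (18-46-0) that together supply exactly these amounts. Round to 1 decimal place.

10.7 kg product A, 3.1 kg diammonium phosphate

Let a = kg of product A, b = kg of diammonium phosphate (per 1000 ft²).
N: 0.22·a + 0.18·b = 2.91
P₂O₅: 0.1·a + 0.46·b = 2.49
Eliminate b: (row1) − 0.18/0.46·(row2) → 0.18087·a = 1.93565, so a = 10.7019.
Then b = (2.49 − 0.1·10.7019) / 0.46 = 3.08654.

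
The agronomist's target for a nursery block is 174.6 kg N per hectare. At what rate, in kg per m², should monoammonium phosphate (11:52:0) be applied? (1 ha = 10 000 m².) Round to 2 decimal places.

0.16 kg of product per sq m

Product per hectare = 174.6 / 11% = 1587.27 kg.
Convert to per m²: 1587.27 × 0.0001 = 0.158727 kg.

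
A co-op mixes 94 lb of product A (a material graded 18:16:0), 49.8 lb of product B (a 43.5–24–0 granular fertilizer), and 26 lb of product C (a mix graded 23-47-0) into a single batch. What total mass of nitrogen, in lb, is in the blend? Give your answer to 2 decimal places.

N mass = 18%×94 + 43.5%×49.8 + 23%×26 = 44.563 lb.

44.56 lb N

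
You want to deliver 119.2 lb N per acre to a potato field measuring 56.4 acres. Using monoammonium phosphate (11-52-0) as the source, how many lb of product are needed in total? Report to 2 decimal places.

61117.09 lb

Product per acre = 119.2 / 11% = 1083.64 lb.
Total product = 1083.64 × 56.4 = 61117.091 lb.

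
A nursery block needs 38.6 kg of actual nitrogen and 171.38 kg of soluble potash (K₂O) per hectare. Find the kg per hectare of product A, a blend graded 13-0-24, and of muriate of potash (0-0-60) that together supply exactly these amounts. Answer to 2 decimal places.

Let a = kg of product A, b = kg of muriate of potash (per hectare).
N: 0.13·a + 0·b = 38.6
K₂O: 0.24·a + 0.6·b = 171.38
Eliminate b: (row1) − 0/0.6·(row2) → 0.13·a = 38.6, so a = 296.923.
Then b = (171.38 − 0.24·296.923) / 0.6 = 166.864.

296.92 kg product A, 166.86 kg muriate of potash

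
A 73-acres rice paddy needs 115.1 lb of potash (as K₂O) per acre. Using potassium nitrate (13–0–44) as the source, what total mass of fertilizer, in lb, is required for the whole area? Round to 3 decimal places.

19096.136 lb

Product per acre = 115.1 / 44% = 261.591 lb.
Total product = 261.591 × 73 = 19096.1364 lb.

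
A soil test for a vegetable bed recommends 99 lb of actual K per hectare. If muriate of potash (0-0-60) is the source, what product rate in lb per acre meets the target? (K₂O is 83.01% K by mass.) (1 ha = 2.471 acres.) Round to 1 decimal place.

As K₂O: 99 / 0.8301 = 119.263 lb per hectare.
Product per hectare = 119.263 / 60% = 198.771 lb.
Convert to per acre: 198.771 × 0.404694 = 80.4416 lb.

80.4 lb of product per acre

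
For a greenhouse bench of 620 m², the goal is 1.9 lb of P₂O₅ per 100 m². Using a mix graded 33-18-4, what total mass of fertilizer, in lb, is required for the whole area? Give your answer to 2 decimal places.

Product per 100 m² = 1.9 / 18% = 10.5556 lb.
Total product = 10.5556 × 620 / 100 = 65.4444 lb.

65.44 lb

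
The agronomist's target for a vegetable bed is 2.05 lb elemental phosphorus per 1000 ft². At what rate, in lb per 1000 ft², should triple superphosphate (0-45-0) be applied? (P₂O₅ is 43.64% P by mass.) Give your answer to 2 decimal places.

10.44 lb of product per thousand sq ft

As P₂O₅: 2.05 / 0.4364 = 4.69753 lb per 1000 ft².
Product per 1000 ft² = 4.69753 / 45% = 10.4389 lb.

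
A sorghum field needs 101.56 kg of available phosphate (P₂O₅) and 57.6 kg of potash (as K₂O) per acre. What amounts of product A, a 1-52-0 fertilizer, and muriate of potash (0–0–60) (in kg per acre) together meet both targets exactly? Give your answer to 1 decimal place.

Per-acre balance (a = product A, b = muriate of potash):
P₂O₅: 0.52·a + 0·b = 101.56
K₂O: 0·a + 0.6·b = 57.6
Solving simultaneously: a = 195.308, b = 96.

195.3 kg product A, 96.0 kg muriate of potash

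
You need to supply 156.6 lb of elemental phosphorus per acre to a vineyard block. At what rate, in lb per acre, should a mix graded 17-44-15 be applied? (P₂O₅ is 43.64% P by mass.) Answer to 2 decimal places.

As P₂O₅: 156.6 / 0.4364 = 358.845 lb per acre.
Product per acre = 358.845 / 44% = 815.557 lb.

815.56 lb of product per acre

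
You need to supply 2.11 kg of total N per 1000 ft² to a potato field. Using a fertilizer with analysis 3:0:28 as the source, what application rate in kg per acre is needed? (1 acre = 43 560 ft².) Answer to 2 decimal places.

Product per 1000 ft² = 2.11 / 3% = 70.3333 kg.
Convert to per acre: 70.3333 × 43.56 = 3063.72 kg.

3063.72 kg of product per acre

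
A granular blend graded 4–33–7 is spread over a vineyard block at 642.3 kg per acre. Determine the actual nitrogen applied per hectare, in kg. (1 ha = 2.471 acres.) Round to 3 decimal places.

nitrogen per acre = 642.3 × 4% = 25.692 kg.
Convert to per hectare: 25.692 × 2.471 = 63.4849 kg.

63.485 kg N per hectare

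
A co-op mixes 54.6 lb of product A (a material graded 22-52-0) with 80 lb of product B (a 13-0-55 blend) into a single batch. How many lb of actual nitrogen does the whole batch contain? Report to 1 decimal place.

22.4 lb N

N mass = 22%×54.6 + 13%×80 = 22.412 lb.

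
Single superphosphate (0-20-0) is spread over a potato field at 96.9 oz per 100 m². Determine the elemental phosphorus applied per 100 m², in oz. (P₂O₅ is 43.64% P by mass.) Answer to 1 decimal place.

P₂O₅ per 100 m² = 96.9 × 20% = 19.38 oz.
Elemental P = 19.38 × 0.4364 = 8.45743 oz per 100 m².

8.5 oz P per hundred sq m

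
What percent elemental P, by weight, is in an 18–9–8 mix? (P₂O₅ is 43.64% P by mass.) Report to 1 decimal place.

%P = 9 × 0.4364 = 3.9276%.

3.9% P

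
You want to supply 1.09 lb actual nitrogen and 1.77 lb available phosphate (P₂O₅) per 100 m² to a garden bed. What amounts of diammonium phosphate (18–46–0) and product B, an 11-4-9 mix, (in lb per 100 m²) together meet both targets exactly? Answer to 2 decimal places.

Let a = lb of diammonium phosphate, b = lb of product B (per 100 m²).
N: 0.18·a + 0.11·b = 1.09
P₂O₅: 0.46·a + 0.04·b = 1.77
Eliminate b: (row1) − 0.11/0.04·(row2) → -1.085·a = -3.7775, so a = 3.48157.
Then b = (1.77 − 0.46·3.48157) / 0.04 = 4.21198.

3.48 lb diammonium phosphate, 4.21 lb product B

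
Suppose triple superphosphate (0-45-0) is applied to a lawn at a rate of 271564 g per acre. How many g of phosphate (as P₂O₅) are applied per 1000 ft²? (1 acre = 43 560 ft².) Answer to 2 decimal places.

2805.41 g P₂O₅ per thousand sq ft

P₂O₅ per acre = 271564 × 45% = 122204 g.
Convert to per 1000 ft²: 122204 × 0.0229568 = 2805.413 g.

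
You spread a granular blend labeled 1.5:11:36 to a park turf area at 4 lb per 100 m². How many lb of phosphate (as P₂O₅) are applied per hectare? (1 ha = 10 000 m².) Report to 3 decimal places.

44.000 lb P₂O₅ per hectare

P₂O₅ per 100 m² = 4 × 11% = 0.44 lb.
Convert to per hectare: 0.44 × 100 = 44 lb.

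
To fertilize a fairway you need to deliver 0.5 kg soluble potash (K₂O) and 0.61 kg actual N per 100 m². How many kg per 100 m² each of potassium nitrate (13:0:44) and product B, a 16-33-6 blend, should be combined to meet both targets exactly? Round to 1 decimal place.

With a, b = kg per 100 m² of potassium nitrate and product B:
K₂O: 0.44·a + 0.06·b = 0.5
N: 0.13·a + 0.16·b = 0.61
Eliminate b: (row1) − 0.06/0.16·(row2) → 0.39125·a = 0.27125, so a = 0.693291.
Then b = (0.61 − 0.13·0.693291) / 0.16 = 3.2492.

0.7 kg potassium nitrate, 3.2 kg product B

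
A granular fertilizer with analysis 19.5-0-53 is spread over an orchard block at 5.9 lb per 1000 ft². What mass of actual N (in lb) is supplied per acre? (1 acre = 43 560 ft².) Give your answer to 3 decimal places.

50.116 lb N per acre

nitrogen per 1000 ft² = 5.9 × 19.5% = 1.1505 lb.
Convert to per acre: 1.1505 × 43.56 = 50.1158 lb.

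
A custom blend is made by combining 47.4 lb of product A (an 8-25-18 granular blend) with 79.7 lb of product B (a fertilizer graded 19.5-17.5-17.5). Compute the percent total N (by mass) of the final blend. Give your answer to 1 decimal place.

Total mass = 47.4 + 79.7 = 127.1 lb.
N mass = 8%×47.4 + 19.5%×79.7 = 19.3335 lb.
% N = 19.3335 / 127.1 = 15.2113%.

15.2% N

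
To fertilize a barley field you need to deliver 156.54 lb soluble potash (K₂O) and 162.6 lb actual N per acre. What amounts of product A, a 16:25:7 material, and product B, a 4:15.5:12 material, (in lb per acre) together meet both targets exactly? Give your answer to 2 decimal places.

With a, b = lb per acre of product A and product B:
K₂O: 0.07·a + 0.12·b = 156.54
N: 0.16·a + 0.04·b = 162.6
From row1: a = (156.54 − 0.12·b) / 0.07.
Into row2: 0.16·(156.54 − 0.12·b)/0.07 + 0.04·b = 162.6 → b = 833.195, a = 807.951.

807.95 lb product A, 833.20 lb product B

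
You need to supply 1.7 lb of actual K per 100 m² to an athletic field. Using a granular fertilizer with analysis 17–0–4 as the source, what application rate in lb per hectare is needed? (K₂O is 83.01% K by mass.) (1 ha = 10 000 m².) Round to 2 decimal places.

5119.87 lb of product per hectare

As K₂O: 1.7 / 0.8301 = 2.04795 lb per 100 m².
Product per 100 m² = 2.04795 / 4% = 51.1987 lb.
Convert to per hectare: 51.1987 × 100 = 5119.865 lb.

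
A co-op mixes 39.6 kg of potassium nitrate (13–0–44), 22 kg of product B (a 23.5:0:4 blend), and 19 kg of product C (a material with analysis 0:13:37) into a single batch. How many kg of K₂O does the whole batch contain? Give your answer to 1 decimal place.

25.3 kg K₂O

K₂O mass = 44%×39.6 + 4%×22 + 37%×19 = 25.334 kg.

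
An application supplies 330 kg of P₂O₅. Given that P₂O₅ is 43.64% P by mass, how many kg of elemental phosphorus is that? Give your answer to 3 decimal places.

P = 330 × 0.4364 = 144.012 kg.

144.012 kg P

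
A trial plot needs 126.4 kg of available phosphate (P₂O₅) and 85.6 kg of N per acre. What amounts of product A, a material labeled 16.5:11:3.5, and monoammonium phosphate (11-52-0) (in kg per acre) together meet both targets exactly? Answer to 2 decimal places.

With a, b = kg per acre of product A and monoammonium phosphate:
P₂O₅: 0.11·a + 0.52·b = 126.4
N: 0.165·a + 0.11·b = 85.6
From row1: a = (126.4 − 0.52·b) / 0.11.
Into row2: 0.165·(126.4 − 0.52·b)/0.11 + 0.11·b = 85.6 → b = 155.224, a = 415.305.

415.31 kg product A, 155.22 kg monoammonium phosphate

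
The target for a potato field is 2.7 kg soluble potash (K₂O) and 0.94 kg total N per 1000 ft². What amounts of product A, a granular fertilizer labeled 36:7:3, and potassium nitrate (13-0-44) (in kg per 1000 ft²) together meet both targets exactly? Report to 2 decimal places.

Per-1000 ft² balance (a = product A, b = potassium nitrate):
K₂O: 0.03·a + 0.44·b = 2.7
N: 0.36·a + 0.13·b = 0.94
Solving simultaneously: a = 0.405178, b = 6.10874.

0.41 kg product A, 6.11 kg potassium nitrate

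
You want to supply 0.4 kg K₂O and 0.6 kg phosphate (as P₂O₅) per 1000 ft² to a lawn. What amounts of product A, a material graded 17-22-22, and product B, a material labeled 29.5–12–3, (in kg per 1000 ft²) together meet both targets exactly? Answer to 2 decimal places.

1.52 kg product A, 2.22 kg product B

Let a = kg of product A, b = kg of product B (per 1000 ft²).
K₂O: 0.22·a + 0.03·b = 0.4
P₂O₅: 0.22·a + 0.12·b = 0.6
Solving simultaneously: a = 1.51515, b = 2.22222.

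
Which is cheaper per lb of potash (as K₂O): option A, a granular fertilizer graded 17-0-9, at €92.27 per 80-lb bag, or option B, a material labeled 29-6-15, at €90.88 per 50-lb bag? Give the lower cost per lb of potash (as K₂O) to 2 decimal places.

option A: K₂O per bag = 80 × 9% = 7.2 lb; cost = 92.27 / 7.2 = €12.8153/lb K₂O.
option B: K₂O per bag = 50 × 15% = 7.5 lb; cost = 90.88 / 7.5 = €12.1173/lb K₂O.
option B is cheaper.

€12.12 per lb K₂O (option B)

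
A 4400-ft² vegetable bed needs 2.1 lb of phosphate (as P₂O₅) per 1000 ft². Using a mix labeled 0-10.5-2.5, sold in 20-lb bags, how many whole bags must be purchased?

5 bags

Product per 1000 ft² = 2.1 / 10.5% = 20 lb.
Total product = 20 × 4400 / 1000 = 88 lb.
Bags = ⌈88 / 20⌉ = 5.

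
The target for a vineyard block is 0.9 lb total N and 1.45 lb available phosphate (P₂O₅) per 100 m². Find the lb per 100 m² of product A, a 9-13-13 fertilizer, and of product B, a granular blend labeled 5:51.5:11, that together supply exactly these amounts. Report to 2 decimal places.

9.81 lb product A, 0.34 lb product B

With a, b = lb per 100 m² of product A and product B:
N: 0.09·a + 0.05·b = 0.9
P₂O₅: 0.13·a + 0.515·b = 1.45
Eliminate a: (row1) − 0.09/0.13·(row2) → -0.306538·b = -0.103846, so b = 0.33877.
Back-substitute: a = (0.9 − 0.05·0.33877) / 0.09 = 9.81179.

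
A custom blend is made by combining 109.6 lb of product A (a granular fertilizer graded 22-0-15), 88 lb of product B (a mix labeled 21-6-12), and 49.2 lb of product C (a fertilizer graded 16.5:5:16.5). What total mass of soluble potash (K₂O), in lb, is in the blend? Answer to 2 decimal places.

35.12 lb K₂O

K₂O mass = 15%×109.6 + 12%×88 + 16.5%×49.2 = 35.118 lb.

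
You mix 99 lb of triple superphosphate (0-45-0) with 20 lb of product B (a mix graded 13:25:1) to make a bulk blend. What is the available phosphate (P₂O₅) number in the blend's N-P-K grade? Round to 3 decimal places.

41.639% P₂O₅

Total mass = 99 + 20 = 119 lb.
P₂O₅ mass = 45%×99 + 25%×20 = 49.55 lb.
% P₂O₅ = 49.55 / 119 = 41.6387%.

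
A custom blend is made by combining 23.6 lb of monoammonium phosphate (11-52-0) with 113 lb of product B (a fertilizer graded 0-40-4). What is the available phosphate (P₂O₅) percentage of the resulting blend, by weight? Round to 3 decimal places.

42.073% P₂O₅

Total mass = 23.6 + 113 = 136.6 lb.
P₂O₅ mass = 52%×23.6 + 40%×113 = 57.472 lb.
% P₂O₅ = 57.472 / 136.6 = 42.0732%.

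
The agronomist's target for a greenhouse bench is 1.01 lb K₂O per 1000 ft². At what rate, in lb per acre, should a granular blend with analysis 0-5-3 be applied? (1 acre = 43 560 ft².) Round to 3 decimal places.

1466.520 lb of product per acre

Product per 1000 ft² = 1.01 / 3% = 33.6667 lb.
Convert to per acre: 33.6667 × 43.56 = 1466.52 lb.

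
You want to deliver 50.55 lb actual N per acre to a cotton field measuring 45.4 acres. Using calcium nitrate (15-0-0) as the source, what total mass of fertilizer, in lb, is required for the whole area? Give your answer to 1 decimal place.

15299.8 lb

Product per acre = 50.55 / 15% = 337 lb.
Total product = 337 × 45.4 = 15299.8 lb.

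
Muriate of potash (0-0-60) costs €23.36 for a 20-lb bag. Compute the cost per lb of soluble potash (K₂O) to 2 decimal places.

K₂O in bag = 20 × 60% = 12 lb.
Cost per lb K₂O = €23.36 / 12 = €1.9467.

€1.95 per lb K₂O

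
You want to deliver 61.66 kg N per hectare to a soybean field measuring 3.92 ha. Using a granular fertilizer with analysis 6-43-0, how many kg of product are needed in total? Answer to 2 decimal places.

Product per hectare = 61.66 / 6% = 1027.67 kg.
Total product = 1027.67 × 3.92 = 4028.453 kg.

4028.45 kg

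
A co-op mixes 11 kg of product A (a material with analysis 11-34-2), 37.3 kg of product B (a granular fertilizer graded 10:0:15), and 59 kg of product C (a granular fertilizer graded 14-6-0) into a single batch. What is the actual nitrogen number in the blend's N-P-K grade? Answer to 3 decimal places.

Total mass = 11 + 37.3 + 59 = 107.3 kg.
N mass = 11%×11 + 10%×37.3 + 14%×59 = 13.2 kg.
% N = 13.2 / 107.3 = 12.30196%.

12.302% N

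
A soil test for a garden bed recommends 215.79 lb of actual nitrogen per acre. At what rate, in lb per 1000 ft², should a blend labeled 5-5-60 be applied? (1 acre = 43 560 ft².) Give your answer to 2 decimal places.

Product per acre = 215.79 / 5% = 4315.8 lb.
Convert to per 1000 ft²: 4315.8 × 0.0229568 = 99.0771 lb.

99.08 lb of product per thousand sq ft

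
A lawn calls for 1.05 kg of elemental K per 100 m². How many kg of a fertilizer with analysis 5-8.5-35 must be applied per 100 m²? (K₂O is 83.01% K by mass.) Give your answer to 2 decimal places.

3.61 kg of product per hundred sq m

As K₂O: 1.05 / 0.8301 = 1.26491 kg per 100 m².
Product per 100 m² = 1.26491 / 35% = 3.61402 kg.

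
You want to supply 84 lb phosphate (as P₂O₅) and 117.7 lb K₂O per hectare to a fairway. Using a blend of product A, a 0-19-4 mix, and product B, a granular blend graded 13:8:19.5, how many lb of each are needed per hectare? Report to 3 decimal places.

205.731 lb product A, 561.388 lb product B

Let a = lb of product A, b = lb of product B (per hectare).
P₂O₅: 0.19·a + 0.08·b = 84
K₂O: 0.04·a + 0.195·b = 117.7
Eliminate a: (row1) − 0.19/0.04·(row2) → -0.84625·b = -475.075, so b = 561.38848.
Back-substitute: a = (84 − 0.08·561.38848) / 0.19 = 205.7312.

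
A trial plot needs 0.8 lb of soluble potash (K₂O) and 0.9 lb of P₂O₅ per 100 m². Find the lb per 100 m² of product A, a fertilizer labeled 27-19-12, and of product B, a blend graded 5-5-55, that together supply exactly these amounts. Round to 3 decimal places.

With a, b = lb per 100 m² of product A and product B:
K₂O: 0.12·a + 0.55·b = 0.8
P₂O₅: 0.19·a + 0.05·b = 0.9
From row1: a = (0.8 − 0.55·b) / 0.12.
Into row2: 0.19·(0.8 − 0.55·b)/0.12 + 0.05·b = 0.9 → b = 0.446701, a = 4.61929.

4.619 lb product A, 0.447 lb product B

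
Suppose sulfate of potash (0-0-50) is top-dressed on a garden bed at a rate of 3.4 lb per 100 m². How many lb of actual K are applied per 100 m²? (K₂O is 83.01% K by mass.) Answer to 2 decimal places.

K₂O per 100 m² = 3.4 × 50% = 1.7 lb.
Elemental K = 1.7 × 0.8301 = 1.41117 lb per 100 m².

1.41 lb K per hundred sq m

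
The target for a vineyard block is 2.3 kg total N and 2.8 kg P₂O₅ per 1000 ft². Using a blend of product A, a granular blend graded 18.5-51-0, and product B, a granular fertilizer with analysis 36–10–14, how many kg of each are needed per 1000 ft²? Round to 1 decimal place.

Let a = kg of product A, b = kg of product B (per 1000 ft²).
N: 0.185·a + 0.36·b = 2.3
P₂O₅: 0.51·a + 0.1·b = 2.8
Eliminate b: (row1) − 0.36/0.1·(row2) → -1.651·a = -7.78, so a = 4.7123.
Then b = (2.8 − 0.51·4.7123) / 0.1 = 3.96729.

4.7 kg product A, 4.0 kg product B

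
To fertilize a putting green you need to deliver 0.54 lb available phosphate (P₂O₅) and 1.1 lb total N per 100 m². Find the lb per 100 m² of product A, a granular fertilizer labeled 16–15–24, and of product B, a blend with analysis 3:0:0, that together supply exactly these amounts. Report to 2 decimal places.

3.60 lb product A, 17.47 lb product B

With a, b = lb per 100 m² of product A and product B:
P₂O₅: 0.15·a + 0·b = 0.54
N: 0.16·a + 0.03·b = 1.1
From row1: a = (0.54 − 0·b) / 0.15.
Into row2: 0.16·(0.54 − 0·b)/0.15 + 0.03·b = 1.1 → b = 17.4667, a = 3.6.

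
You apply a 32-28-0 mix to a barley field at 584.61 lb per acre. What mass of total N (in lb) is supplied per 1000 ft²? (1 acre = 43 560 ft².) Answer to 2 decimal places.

4.29 lb N per thousand sq ft

nitrogen per acre = 584.61 × 32% = 187.075 lb.
Convert to per 1000 ft²: 187.075 × 0.0229568 = 4.29466 lb.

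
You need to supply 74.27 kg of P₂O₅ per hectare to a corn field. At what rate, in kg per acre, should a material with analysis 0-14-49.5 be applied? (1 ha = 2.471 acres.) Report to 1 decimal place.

214.7 kg of product per acre

Product per hectare = 74.27 / 14% = 530.5 kg.
Convert to per acre: 530.5 × 0.404694 = 214.69 kg.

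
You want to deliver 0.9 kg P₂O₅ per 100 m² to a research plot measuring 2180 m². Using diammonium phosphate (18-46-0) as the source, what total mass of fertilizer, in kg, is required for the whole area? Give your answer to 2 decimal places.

42.65 kg

Product per 100 m² = 0.9 / 46% = 1.95652 kg.
Total product = 1.95652 × 2180 / 100 = 42.6522 kg.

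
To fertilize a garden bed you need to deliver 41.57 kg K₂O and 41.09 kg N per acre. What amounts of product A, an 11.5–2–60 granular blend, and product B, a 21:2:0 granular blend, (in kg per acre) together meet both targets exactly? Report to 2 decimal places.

69.28 kg product A, 157.73 kg product B

Per-acre balance (a = product A, b = product B):
K₂O: 0.6·a + 0·b = 41.57
N: 0.115·a + 0.21·b = 41.09
From row1: a = (41.57 − 0·b) / 0.6.
Into row2: 0.115·(41.57 − 0·b)/0.6 + 0.21·b = 41.09 → b = 157.726, a = 69.2833.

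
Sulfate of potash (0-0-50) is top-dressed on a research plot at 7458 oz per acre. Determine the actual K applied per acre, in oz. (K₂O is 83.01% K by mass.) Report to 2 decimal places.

K₂O per acre = 7458 × 50% = 3729 oz.
Elemental K = 3729 × 0.8301 = 3095.443 oz per acre.

3095.44 oz K per acre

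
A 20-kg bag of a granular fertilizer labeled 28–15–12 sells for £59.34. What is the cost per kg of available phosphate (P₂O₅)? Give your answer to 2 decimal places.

£19.78 per kg P₂O₅

P₂O₅ in bag = 20 × 15% = 3 kg.
Cost per kg P₂O₅ = £59.34 / 3 = £19.7800.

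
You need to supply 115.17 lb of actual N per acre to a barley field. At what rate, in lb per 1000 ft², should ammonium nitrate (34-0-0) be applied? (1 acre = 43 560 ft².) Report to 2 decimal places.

Product per acre = 115.17 / 34% = 338.735 lb.
Convert to per 1000 ft²: 338.735 × 0.0229568 = 7.77629 lb.

7.78 lb of product per thousand sq ft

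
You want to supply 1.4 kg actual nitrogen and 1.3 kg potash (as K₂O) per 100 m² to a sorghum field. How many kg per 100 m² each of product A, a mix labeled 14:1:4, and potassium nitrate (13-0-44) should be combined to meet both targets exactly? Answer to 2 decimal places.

Let a = kg of product A, b = kg of potassium nitrate (per 100 m²).
N: 0.14·a + 0.13·b = 1.4
K₂O: 0.04·a + 0.44·b = 1.3
Eliminate b: (row1) − 0.13/0.44·(row2) → 0.128182·a = 1.01591, so a = 7.92553.
Then b = (1.3 − 0.04·7.92553) / 0.44 = 2.23404.

7.93 kg product A, 2.23 kg potassium nitrate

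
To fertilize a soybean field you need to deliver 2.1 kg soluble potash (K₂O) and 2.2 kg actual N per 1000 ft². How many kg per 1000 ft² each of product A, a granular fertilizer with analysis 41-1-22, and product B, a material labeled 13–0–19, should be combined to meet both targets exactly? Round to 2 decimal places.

2.94 kg product A, 7.65 kg product B

Per-1000 ft² balance (a = product A, b = product B):
K₂O: 0.22·a + 0.19·b = 2.1
N: 0.41·a + 0.13·b = 2.2
From row1: a = (2.1 − 0.19·b) / 0.22.
Into row2: 0.41·(2.1 − 0.19·b)/0.22 + 0.13·b = 2.2 → b = 7.64706, a = 2.94118.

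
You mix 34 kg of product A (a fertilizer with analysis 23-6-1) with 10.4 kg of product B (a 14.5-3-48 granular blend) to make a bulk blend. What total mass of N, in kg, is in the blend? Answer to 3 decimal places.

9.328 kg N

N mass = 23%×34 + 14.5%×10.4 = 9.328 kg.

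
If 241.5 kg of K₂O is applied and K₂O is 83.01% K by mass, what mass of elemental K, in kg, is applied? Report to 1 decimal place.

K = 241.5 × 0.8301 = 200.469 kg.

200.5 kg K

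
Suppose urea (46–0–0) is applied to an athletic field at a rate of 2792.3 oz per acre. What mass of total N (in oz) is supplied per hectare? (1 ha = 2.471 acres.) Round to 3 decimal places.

nitrogen per acre = 2792.3 × 46% = 1284.46 oz.
Convert to per hectare: 1284.46 × 2.471 = 3173.8957 oz.

3173.896 oz N per hectare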